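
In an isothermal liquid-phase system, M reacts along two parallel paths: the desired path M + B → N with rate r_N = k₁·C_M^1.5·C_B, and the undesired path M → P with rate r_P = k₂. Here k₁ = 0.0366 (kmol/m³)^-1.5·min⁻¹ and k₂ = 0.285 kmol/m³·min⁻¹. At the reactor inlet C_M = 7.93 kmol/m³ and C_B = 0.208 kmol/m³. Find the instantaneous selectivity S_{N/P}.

0.596

S_{N/P} = r_N/r_P = (k₁·C_M^1.5·C_B)/(k₂) = (k₁/k₂)·C_M^1.5·C_B.
= (0.0366×7.930^1.5×0.2080) / (0.285) = 0.1700/0.2850 = 0.596.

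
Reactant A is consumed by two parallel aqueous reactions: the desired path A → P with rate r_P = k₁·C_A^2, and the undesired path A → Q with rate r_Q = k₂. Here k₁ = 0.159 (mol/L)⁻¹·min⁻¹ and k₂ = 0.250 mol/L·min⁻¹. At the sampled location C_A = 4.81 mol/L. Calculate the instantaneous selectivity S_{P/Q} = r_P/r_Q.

14.7

S_{P/Q} = r_P/r_Q = (k₁·C_A^2)/(k₂) = (k₁/k₂)·C_A^2.
= (0.159×4.810^2) / (0.250) = 3.679/0.2500 = 14.7.
Since the desired path is higher order in A, keeping C_A high (PFR or concentrated feed) favours P.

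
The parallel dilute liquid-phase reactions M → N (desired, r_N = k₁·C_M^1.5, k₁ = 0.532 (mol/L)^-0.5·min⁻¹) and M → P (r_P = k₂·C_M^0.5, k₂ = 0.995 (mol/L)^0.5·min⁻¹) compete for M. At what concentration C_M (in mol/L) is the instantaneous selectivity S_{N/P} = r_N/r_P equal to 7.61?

S_{N/P} = (k₁/k₂)·C_M ⇒ C_M = S·k₂/k₁.
= 7.61×0.995/0.532 = 14.2 mol/L.

14.2 mol/L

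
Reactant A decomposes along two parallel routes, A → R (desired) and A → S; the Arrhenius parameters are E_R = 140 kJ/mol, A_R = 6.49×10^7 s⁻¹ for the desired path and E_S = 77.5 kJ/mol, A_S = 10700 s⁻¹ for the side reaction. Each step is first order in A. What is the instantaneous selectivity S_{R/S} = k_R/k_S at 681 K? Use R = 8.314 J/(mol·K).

With equal orders, S_{R/S} = k_R/k_S = (A_R/A_S)·exp[(E_S−E_R)/(RT)].
(E_S−E_R)/(RT) = (77.5−140)×10³/(8.314×681) = -62500/5662 = -11.04.
k_R/k_S = (6.49×10^7/10700)·exp(-11.04) = 6065 × 1.607×10^-5 = 0.0974.
Since E_R > E_S, raising the temperature improves selectivity toward R.

0.0974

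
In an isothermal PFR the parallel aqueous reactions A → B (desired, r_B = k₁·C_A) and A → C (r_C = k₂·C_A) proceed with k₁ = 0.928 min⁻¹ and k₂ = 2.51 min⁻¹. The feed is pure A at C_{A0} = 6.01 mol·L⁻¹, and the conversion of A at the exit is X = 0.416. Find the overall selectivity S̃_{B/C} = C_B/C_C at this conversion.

0.370

C_A = C_{A0}(1−X) = 3.510 mol·L⁻¹.
Both paths are first order in A, so the instantaneous fraction to B is constant: dC_B/d(−C_A) = k₁/(k₁+k₂) = 0.2699.
C_B = 0.2699·(C_{A0}−C_A) = 0.2699×2.500 = 0.675 mol·L⁻¹.
C_C = (C_{A0}−C_A)−C_B = 1.825 mol·L⁻¹; S̃_{B/C} = 0.6749/1.825 = 0.370.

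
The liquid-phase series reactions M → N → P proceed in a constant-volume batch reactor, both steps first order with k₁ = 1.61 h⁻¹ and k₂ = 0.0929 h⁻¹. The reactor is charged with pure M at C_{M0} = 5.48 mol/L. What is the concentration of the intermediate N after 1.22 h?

The intermediate concentration in a first-order A→B→C sequence is C_N = k₁C_{M0}(e^(−k₁t) − e^(−k₂t))/(k₂−k₁).
e^(−k₁t) = e^(−1.61×1.22) = e^(−1.964) = 0.1403; e^(−k₂t) = e^(−0.1133) = 0.8928.
C_N = 1.61×5.48/(0.0929−1.61) × (0.1403−0.8928) = (-5.816)×(-0.7526) = 4.377 mol/L.

4.38 mol/L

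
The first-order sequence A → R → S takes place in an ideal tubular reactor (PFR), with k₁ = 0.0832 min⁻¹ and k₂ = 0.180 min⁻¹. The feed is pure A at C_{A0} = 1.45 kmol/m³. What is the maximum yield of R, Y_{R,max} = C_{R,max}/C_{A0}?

0.238

At the optimum, C_{R,max}/C_{A0} = (k₁/k₂)^[k₂/(k₂−k₁)].
= (0.0832/0.180)^(0.180/(0.180−0.0832)) = (0.4622)^(1.860) = 0.2381.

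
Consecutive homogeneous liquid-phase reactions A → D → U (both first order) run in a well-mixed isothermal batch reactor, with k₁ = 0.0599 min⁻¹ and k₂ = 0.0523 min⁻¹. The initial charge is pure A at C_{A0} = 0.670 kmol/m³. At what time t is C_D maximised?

17.9 min

The intermediate peaks when r₁ = r₂, i.e. k₁e^(−k₁t) = k₂e^(−k₂t), giving t_opt = ln(k₂/k₁)/(k₂−k₁).
= ln(0.0523/0.0599)/(0.0523−0.0599) = ln(0.8731)/-0.007600 = -0.1357/-0.007600 = 17.9 min.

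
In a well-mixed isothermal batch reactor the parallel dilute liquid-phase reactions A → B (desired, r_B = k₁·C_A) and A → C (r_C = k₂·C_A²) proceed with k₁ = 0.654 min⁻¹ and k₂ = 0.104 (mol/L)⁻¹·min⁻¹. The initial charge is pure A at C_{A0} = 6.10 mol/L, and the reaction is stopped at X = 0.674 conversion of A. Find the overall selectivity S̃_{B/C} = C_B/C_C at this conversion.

1.61

C_A = C_{A0}(1−X) = 1.989 mol/L.
Along a PFR/batch, dC_B/dC_A = −r_B/(r_B+r_C) = −k₁/(k₁+k₂·C_A).
Integrating from C_{A0} to C_A: C_B = (0.654/0.104)·ln[(0.654+0.104·6.10)/(0.654+0.104·1.99)] = 6.288·ln(1.288/0.8608) = 2.536 mol/L.
C_C = (C_{A0}−C_A)−C_B = 1.575 mol/L; S̃_{B/C} = 2.536/1.575 = 1.61.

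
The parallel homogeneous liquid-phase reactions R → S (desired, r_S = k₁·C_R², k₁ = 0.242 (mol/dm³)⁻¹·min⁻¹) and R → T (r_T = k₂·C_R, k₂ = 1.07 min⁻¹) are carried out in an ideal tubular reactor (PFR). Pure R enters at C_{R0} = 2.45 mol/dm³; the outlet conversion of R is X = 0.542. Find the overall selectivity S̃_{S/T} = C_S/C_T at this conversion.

0.399

C_R = C_{R0}(1−X) = 1.122 mol/dm³.
Along a PFR/batch, dC_T/dC_R = −r_T/(r_S+r_T) = −k₂/(k₂+k₁·C_R).
Integrating from C_{R0} to C_R: C_T = (1.07/0.242)·ln[(1.07+0.242·2.45)/(1.07+0.242·1.12)] = 4.421·ln(1.663/1.342) = 0.9495 mol/dm³.
Then C_S = (C_{R0}−C_R) − C_T = 1.328 − 0.9495 = 0.3784 mol/dm³.
S̃_{S/T} = C_S/C_T = 0.3784/0.9495 = 0.399.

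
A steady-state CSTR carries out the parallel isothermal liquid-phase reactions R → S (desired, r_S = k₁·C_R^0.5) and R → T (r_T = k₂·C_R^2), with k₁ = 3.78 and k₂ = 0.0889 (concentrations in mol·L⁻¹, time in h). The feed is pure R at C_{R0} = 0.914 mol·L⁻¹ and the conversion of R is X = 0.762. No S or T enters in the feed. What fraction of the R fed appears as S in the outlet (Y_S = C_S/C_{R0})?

0.760

Exit C_R = C_{R0}(1−X) = 0.914×0.238 = 0.2175 mol·L⁻¹.
In a CSTR the entire volume is at exit conditions, so r_S = 3.78×0.2175^0.5 = 1.763 and r_T = 0.0889×0.2175^2 = 0.004207.
Fraction of consumed R going to S: r_S/(r_S+r_T) = 0.9976.
C_S = 0.9976·C_{R0}·X = 0.9976×0.914×0.762 = 0.695 mol·L⁻¹; Y_S = C_S/C_{R0} = 0.760.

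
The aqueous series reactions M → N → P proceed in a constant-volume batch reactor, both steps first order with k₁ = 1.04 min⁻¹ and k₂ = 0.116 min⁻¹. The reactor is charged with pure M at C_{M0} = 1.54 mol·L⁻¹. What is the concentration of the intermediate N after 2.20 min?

1.17 mol·L⁻¹

Solving the coupled first-order balances gives C_N(t) = [k₁/(k₂−k₁)]·C_{M0}·(e^(−k₁t) − e^(−k₂t)).
e^(−k₁t) = e^(−1.04×2.20) = e^(−2.288) = 0.1015; e^(−k₂t) = e^(−0.2552) = 0.7748.
C_N = 1.04×1.54/(0.116−1.04) × (0.1015−0.7748) = (-1.733)×(-0.6733) = 1.167 mol·L⁻¹.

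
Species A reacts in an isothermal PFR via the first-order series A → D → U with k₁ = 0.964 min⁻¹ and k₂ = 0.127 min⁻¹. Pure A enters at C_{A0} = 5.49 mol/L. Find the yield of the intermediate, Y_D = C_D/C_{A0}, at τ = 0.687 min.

The intermediate concentration in a first-order A→B→C sequence is C_D = k₁C_{A0}(e^(−k₁τ) − e^(−k₂τ))/(k₂−k₁).
e^(−k₁τ) = e^(−0.964×0.687) = e^(−0.6623) = 0.5157; e^(−k₂τ) = e^(−0.08725) = 0.9164.
C_D = 0.964×5.49/(0.127−0.964) × (0.5157−0.9164) = (-6.323)×(-0.4008) = 2.534 mol/L.
Y_D = C_D/C_{A0} = 2.534/5.49 = 0.462.

0.462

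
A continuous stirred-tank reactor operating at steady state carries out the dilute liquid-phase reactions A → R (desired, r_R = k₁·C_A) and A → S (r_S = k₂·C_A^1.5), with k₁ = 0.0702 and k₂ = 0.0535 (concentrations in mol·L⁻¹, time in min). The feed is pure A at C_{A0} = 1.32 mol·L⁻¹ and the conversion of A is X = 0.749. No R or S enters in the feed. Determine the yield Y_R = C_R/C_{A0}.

0.521

Exit C_A = C_{A0}(1−X) = 1.32×0.251 = 0.3313 mol·L⁻¹.
In a CSTR the entire volume is at exit conditions, so r_R = 0.0702×0.3313 = 0.02326 and r_S = 0.0535×0.3313^1.5 = 0.01020.
Fraction of consumed A going to R: r_R/(r_R+r_S) = 0.6951.
C_R = 0.6951·C_{A0}·X = 0.6951×1.32×0.749 = 0.687 mol·L⁻¹; Y_R = C_R/C_{A0} = 0.521.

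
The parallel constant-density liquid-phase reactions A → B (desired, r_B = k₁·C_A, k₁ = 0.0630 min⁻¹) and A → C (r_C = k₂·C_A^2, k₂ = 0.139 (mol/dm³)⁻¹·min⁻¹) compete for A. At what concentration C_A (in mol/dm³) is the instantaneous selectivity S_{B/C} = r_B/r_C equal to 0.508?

S_{B/C} = (k₁/k₂)·C_A⁻¹ ⇒ C_A = (S·k₂/k₁)^(-1).
= (0.508×0.139/0.0630)^(-1) = (1.121)^(-1) = 0.892 mol/dm³.

0.892 mol/dm³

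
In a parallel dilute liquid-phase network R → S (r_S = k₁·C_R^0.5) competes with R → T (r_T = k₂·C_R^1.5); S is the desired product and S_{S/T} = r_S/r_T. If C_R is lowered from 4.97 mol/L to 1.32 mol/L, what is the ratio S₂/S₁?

3.77

S_{S/T} = (k₁/k₂)·C_R⁻¹, so S₂/S₁ = (C_{R,2}/C_{R,1})⁻¹.
= 4.97/1.32 = 3.77.
Selectivity toward S rises as C_R falls — low-concentration operation is favoured.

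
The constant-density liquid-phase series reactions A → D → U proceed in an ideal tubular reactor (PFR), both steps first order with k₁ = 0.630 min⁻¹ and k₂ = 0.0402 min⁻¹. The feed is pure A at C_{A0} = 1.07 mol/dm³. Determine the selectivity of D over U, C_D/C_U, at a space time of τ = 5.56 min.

5.56

The intermediate concentration in a first-order A→B→C sequence is C_D = k₁C_{A0}(e^(−k₁τ) − e^(−k₂τ))/(k₂−k₁).
e^(−k₁τ) = e^(−0.630×5.56) = e^(−3.503) = 0.03011; e^(−k₂τ) = e^(−0.2235) = 0.7997.
C_D = 0.630×1.07/(0.0402−0.630) × (0.03011−0.7997) = (-1.143)×(-0.7696) = 0.8796 mol/dm³.
C_A = C_{A0}e^(−k₁τ) = 0.03222 mol/dm³, so C_U = C_{A0}−C_A−C_D = 0.1582 mol/dm³; C_D/C_U = 5.56.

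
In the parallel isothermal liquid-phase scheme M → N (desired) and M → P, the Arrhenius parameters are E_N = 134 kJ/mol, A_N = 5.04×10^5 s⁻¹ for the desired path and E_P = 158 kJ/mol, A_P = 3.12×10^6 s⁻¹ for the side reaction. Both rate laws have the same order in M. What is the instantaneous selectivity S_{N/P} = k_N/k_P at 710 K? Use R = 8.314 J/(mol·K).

k_N/k_P = (A_N/A_P)·exp[−(E_N−E_P)/(RT)] = (A_N/A_P)·exp[(E_P−E_N)/(RT)].
(E_P−E_N)/(RT) = (158−134)×10³/(8.314×710) = 24000/5903 = 4.066.
k_N/k_P = (5.04×10^5/3.12×10^6)·exp(4.066) = 0.1615 × 58.31 = 9.42.
Since E_N < E_P, lowering the temperature improves selectivity toward N.

9.42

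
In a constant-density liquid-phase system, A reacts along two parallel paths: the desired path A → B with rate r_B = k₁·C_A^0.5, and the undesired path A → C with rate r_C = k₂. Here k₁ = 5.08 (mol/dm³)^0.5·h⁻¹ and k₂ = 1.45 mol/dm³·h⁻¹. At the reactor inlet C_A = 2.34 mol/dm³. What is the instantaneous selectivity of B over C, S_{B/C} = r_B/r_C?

5.36

S_{B/C} = r_B/r_C = (k₁·C_A^0.5)/(k₂) = (k₁/k₂)·C_A^0.5.
= (5.08×2.340^0.5) / (1.45) = 7.771/1.450 = 5.36.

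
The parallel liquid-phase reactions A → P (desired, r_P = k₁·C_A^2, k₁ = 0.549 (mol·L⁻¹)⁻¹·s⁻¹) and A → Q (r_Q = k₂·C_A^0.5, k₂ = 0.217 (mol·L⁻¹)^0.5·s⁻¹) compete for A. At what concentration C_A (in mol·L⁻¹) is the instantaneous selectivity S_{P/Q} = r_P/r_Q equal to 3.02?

S_{P/Q} = (k₁/k₂)·C_A^1.5 ⇒ C_A = (S·k₂/k₁)^(1/1.5).
= (3.02×0.217/0.549)^(0.6667) = (1.194)^(0.6667) = 1.13 mol·L⁻¹.

1.13 mol·L⁻¹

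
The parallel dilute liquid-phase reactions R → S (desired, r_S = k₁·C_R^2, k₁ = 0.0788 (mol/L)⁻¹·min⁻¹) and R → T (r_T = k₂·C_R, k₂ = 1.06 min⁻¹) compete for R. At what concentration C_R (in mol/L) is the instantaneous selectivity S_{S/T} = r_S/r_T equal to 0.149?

2.00 mol/L

S_{S/T} = (k₁/k₂)·C_R ⇒ C_R = S·k₂/k₁.
= 0.149×1.06/0.0788 = 2.00 mol/L.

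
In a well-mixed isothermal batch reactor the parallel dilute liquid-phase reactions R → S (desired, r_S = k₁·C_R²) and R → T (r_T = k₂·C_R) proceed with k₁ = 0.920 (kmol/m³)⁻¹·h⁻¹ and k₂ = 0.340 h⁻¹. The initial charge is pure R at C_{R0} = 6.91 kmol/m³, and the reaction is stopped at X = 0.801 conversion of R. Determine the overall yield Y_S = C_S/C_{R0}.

C_R = C_{R0}(1−X) = 1.375 kmol/m³.
Along a PFR/batch, dC_T/dC_R = −r_T/(r_S+r_T) = −k₂/(k₂+k₁·C_R).
Integrating from C_{R0} to C_R: C_T = (0.340/0.920)·ln[(0.340+0.920·6.91)/(0.340+0.920·1.38)] = 0.3696·ln(6.697/1.605) = 0.5279 kmol/m³.
Then C_S = (C_{R0}−C_R) − C_T = 5.535 − 0.5279 = 5.007 kmol/m³.
Y_S = C_S/C_{R0} = 5.007/6.91 = 0.725.

0.725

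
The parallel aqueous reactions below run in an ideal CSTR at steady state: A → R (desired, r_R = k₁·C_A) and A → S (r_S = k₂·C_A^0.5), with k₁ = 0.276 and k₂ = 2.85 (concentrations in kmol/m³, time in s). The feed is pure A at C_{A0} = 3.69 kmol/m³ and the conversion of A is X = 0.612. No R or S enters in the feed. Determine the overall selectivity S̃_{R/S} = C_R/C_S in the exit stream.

0.116

Exit C_A = C_{A0}(1−X) = 3.69×0.388 = 1.432 kmol/m³.
In a CSTR the entire volume is at exit conditions, so r_R = 0.276×1.432 = 0.3952 and r_S = 2.85×1.432^0.5 = 3.410.
Overall selectivity = C_R/C_S = r_Rτ/(r_Sτ) = r_R/r_S = 0.116.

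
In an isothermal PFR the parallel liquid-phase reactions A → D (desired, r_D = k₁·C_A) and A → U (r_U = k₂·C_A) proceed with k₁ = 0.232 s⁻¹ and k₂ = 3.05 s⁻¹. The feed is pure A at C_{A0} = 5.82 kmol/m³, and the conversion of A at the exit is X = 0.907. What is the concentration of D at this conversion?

C_A = C_{A0}(1−X) = 0.5413 kmol/m³.
Both paths are first order in A, so the instantaneous fraction to D is constant: dC_D/d(−C_A) = k₁/(k₁+k₂) = 0.07069.
C_D = 0.07069·(C_{A0}−C_A) = 0.07069×5.279 = 0.373 kmol/m³.

0.373 kmol/m³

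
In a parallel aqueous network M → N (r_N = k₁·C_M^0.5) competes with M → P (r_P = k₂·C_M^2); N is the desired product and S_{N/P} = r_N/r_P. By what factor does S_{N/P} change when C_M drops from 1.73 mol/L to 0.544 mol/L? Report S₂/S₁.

S_{N/P} = (k₁/k₂)·C_M^-1.5, so S₂/S₁ = (C_{M,2}/C_{M,1})^-1.5.
= (0.544/1.73)^(-1.5) = (0.3145)^(-1.5) = 5.67.
Selectivity toward N rises as C_M falls — low-concentration operation is favoured.

5.67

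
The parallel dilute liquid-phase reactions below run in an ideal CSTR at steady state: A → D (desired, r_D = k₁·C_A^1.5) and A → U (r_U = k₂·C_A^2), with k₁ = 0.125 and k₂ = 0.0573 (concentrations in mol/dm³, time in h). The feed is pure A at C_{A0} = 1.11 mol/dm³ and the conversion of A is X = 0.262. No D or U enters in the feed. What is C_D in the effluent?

Exit C_A = C_{A0}(1−X) = 1.11×0.738 = 0.8192 mol/dm³.
A CSTR operates uniformly at the exit composition, giving r_D = 0.09268 and r_U = 0.03845 (each k·C_A^n at C_A = 0.8192).
Fraction of consumed A going to D: r_D/(r_D+r_U) = 0.7068.
C_D = 0.7068·C_{A0}·X = 0.7068×1.11×0.262 = 0.206 mol/dm³.

0.206 mol/dm³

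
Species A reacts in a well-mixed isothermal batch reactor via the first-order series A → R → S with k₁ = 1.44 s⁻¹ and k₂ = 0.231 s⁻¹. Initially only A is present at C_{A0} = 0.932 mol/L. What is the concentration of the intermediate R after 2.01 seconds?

0.636 mol/L

Solving the coupled first-order balances gives C_R(t) = [k₁/(k₂−k₁)]·C_{A0}·(e^(−k₁t) − e^(−k₂t)).
e^(−k₁t) = e^(−1.44×2.01) = e^(−2.894) = 0.05533; e^(−k₂t) = e^(−0.4643) = 0.6286.
C_R = 1.44×0.932/(0.231−1.44) × (0.05533−0.6286) = (-1.110)×(-0.5732) = 0.6363 mol/L.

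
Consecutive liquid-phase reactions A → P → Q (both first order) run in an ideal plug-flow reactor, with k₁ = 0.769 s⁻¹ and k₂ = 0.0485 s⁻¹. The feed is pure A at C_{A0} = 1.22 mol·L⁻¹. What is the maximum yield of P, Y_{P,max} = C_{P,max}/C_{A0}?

0.830

Evaluating C_P at τ_opt = ln(k₂/k₁)/(k₂−k₁) gives C_{P,max}/C_{A0} = (k₁/k₂)^[k₂/(k₂−k₁)].
= (0.769/0.0485)^(0.0485/(0.0485−0.769)) = (15.86)^(-0.06731) = 0.8303.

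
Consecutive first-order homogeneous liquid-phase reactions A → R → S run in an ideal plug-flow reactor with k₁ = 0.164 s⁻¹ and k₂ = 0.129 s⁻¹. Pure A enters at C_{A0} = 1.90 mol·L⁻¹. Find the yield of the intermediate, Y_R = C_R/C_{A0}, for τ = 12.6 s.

The intermediate concentration in a first-order A→B→C sequence is C_R = k₁C_{A0}(e^(−k₁τ) − e^(−k₂τ))/(k₂−k₁).
e^(−k₁τ) = e^(−0.164×12.6) = e^(−2.066) = 0.1266; e^(−k₂τ) = e^(−1.625) = 0.1968.
C_R = 0.164×1.90/(0.129−0.164) × (0.1266−0.1968) = (-8.903)×(-0.07019) = 0.6249 mol·L⁻¹.
Y_R = C_R/C_{A0} = 0.6249/1.90 = 0.329.

0.329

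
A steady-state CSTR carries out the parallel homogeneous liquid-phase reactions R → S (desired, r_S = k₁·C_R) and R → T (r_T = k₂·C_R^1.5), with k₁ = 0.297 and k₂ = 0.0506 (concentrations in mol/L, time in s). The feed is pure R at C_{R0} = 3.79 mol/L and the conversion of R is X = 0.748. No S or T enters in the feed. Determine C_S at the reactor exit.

Exit C_R = C_{R0}(1−X) = 3.79×0.252 = 0.9551 mol/L.
Rates in a CSTR are evaluated at the outlet concentration: r_S = 0.297×0.9551 = 0.2837, r_T = 0.0506×0.9551^1.5 = 0.04723.
Fraction of consumed R going to S: r_S/(r_S+r_T) = 0.8573.
C_S = 0.8573·C_{R0}·X = 0.8573×3.79×0.748 = 2.43 mol/L.

2.43 mol/L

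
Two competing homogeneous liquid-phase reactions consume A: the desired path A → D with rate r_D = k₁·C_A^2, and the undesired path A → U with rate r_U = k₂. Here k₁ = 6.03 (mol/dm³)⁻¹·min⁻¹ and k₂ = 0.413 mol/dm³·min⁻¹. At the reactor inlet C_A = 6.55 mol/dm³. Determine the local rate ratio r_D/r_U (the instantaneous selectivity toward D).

626

S_{D/U} = r_D/r_U = (k₁·C_A^2)/(k₂) = (k₁/k₂)·C_A^2.
= (6.03×6.550^2) / (0.413) = 258.7/0.4130 = 626.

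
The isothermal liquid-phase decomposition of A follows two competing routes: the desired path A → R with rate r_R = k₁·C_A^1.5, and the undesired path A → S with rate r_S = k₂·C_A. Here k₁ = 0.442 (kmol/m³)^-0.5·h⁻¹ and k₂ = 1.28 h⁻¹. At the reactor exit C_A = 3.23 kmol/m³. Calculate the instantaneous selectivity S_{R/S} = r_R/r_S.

S_{R/S} = r_R/r_S = (k₁·C_A^1.5)/(k₂·C_A) = (k₁/k₂)·C_A^0.5.
= (0.442×3.230^1.5) / (1.28×3.230) = 2.566/4.134 = 0.621.

0.621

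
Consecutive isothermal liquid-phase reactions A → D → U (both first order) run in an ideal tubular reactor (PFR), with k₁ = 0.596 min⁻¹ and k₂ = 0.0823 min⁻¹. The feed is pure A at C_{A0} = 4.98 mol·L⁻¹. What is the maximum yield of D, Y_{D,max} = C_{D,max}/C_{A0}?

Evaluating C_D at τ_opt = ln(k₂/k₁)/(k₂−k₁) gives C_{D,max}/C_{A0} = (k₁/k₂)^[k₂/(k₂−k₁)].
= (0.596/0.0823)^(0.0823/(0.0823−0.596)) = (7.242)^(-0.1602) = 0.7282.

0.728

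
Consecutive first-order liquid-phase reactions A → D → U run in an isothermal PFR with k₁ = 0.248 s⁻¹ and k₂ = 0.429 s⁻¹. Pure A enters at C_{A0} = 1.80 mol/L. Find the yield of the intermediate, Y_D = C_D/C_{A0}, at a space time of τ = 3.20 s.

0.272

Solving the coupled first-order balances gives C_D(τ) = [k₁/(k₂−k₁)]·C_{A0}·(e^(−k₁τ) − e^(−k₂τ)).
e^(−k₁τ) = e^(−0.248×3.20) = e^(−0.7936) = 0.4522; e^(−k₂τ) = e^(−1.373) = 0.2534.
C_D = 0.248×1.80/(0.429−0.248) × (0.4522−0.2534) = 2.466×0.1988 = 0.4903 mol/L.
Y_D = C_D/C_{A0} = 0.4903/1.80 = 0.272.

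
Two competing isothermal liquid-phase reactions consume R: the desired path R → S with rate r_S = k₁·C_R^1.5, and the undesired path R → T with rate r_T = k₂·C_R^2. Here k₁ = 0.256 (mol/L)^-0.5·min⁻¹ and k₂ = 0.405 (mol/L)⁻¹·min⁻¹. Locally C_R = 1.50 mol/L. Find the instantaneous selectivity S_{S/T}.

0.516

S_{S/T} = r_S/r_T = (k₁·C_R^1.5)/(k₂·C_R^2) = (k₁/k₂)·C_R^-0.5.
= (0.256×1.500^1.5) / (0.405×1.500^2) = 0.4703/0.9113 = 0.516.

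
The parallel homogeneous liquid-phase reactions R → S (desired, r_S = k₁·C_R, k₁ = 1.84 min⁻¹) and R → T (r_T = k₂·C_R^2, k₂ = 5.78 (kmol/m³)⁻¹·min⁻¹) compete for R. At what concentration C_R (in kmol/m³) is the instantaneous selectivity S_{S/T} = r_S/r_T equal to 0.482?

0.660 kmol/m³

S_{S/T} = (k₁/k₂)·C_R⁻¹ ⇒ C_R = (S·k₂/k₁)^(-1).
= (0.482×5.78/1.84)^(-1) = (1.514)^(-1) = 0.660 kmol/m³.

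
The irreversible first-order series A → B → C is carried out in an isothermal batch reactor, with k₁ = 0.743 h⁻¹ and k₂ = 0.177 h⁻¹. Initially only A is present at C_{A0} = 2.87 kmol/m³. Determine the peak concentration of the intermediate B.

At the optimum, C_{B,max}/C_{A0} = (k₁/k₂)^[k₂/(k₂−k₁)].
= (0.743/0.177)^(0.177/(0.177−0.743)) = (4.198)^(-0.3127) = 0.6385.
C_{B,max} = 0.6385×2.87 = 1.83 kmol/m³.

1.83 kmol/m³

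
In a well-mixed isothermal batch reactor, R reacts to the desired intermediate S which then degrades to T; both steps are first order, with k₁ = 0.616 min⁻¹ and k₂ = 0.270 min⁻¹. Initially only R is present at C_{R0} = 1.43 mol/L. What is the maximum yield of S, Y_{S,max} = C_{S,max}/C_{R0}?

Evaluating C_S at t_opt = ln(k₂/k₁)/(k₂−k₁) gives C_{S,max}/C_{R0} = (k₁/k₂)^[k₂/(k₂−k₁)].
= (0.616/0.270)^(0.270/(0.270−0.616)) = (2.281)^(-0.7803) = 0.5254.

0.525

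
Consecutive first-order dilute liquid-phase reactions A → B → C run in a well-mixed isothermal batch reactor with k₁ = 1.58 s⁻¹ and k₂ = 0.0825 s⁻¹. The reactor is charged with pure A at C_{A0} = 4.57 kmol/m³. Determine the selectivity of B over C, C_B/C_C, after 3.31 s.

4.04

The intermediate concentration in a first-order A→B→C sequence is C_B = k₁C_{A0}(e^(−k₁t) − e^(−k₂t))/(k₂−k₁).
e^(−k₁t) = e^(−1.58×3.31) = e^(−5.230) = 0.005355; e^(−k₂t) = e^(−0.2731) = 0.7610.
C_B = 1.58×4.57/(0.0825−1.58) × (0.005355−0.7610) = (-4.822)×(-0.7557) = 3.644 kmol/m³.
C_A = C_{A0}e^(−k₁t) = 0.02447 kmol/m³, so C_C = C_{A0}−C_A−C_B = 0.9018 kmol/m³; C_B/C_C = 4.04.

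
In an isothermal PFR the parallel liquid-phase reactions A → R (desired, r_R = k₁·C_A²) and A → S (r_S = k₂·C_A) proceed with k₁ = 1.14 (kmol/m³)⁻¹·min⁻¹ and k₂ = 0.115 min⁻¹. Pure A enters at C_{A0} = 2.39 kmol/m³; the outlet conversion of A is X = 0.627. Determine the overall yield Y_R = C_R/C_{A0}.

0.588

C_A = C_{A0}(1−X) = 0.8915 kmol/m³.
Along a PFR/batch, dC_S/dC_A = −r_S/(r_R+r_S) = −k₂/(k₂+k₁·C_A).
Integrating from C_{A0} to C_A: C_S = (0.115/1.14)·ln[(0.115+1.14·2.39)/(0.115+1.14·0.891)] = 0.1009·ln(2.840/1.131) = 0.09284 kmol/m³.
Then C_R = (C_{A0}−C_A) − C_S = 1.499 − 0.09284 = 1.406 kmol/m³.
Y_R = C_R/C_{A0} = 1.406/2.39 = 0.588.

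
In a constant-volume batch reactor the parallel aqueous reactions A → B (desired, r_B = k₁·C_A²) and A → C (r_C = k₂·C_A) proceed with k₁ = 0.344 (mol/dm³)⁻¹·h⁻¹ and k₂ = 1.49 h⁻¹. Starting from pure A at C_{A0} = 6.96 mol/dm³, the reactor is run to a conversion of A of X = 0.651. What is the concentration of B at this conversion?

2.31 mol/dm³

C_A = C_{A0}(1−X) = 2.429 mol/dm³.
Along a PFR/batch, dC_C/dC_A = −r_C/(r_B+r_C) = −k₂/(k₂+k₁·C_A).
Integrating from C_{A0} to C_A: C_C = (1.49/0.344)·ln[(1.49+0.344·6.96)/(1.49+0.344·2.43)] = 4.331·ln(3.884/2.326) = 2.222 mol/dm³.
Then C_B = (C_{A0}−C_A) − C_C = 4.531 − 2.222 = 2.309 mol/dm³.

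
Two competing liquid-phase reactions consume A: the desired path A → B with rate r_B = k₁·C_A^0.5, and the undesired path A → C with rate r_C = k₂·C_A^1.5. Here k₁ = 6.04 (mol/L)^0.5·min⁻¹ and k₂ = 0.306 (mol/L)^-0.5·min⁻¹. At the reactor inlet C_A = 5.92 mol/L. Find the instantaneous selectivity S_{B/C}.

S_{B/C} = r_B/r_C = (k₁·C_A^0.5)/(k₂·C_A^1.5) = (k₁/k₂)·C_A⁻¹.
= (6.04×5.920^0.5) / (0.306×5.920^1.5) = 14.70/4.408 = 3.33.
The undesired path is higher order in A, so low C_A (CSTR or dilute feed) favours B.

3.33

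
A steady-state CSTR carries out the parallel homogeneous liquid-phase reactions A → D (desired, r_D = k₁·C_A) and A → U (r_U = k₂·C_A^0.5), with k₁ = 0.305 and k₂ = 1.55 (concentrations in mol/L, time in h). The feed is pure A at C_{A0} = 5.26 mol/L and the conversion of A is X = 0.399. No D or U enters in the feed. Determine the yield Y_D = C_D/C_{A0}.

Exit C_A = C_{A0}(1−X) = 5.26×0.601 = 3.161 mol/L.
In a CSTR the entire volume is at exit conditions, so r_D = 0.305×3.161 = 0.9642 and r_U = 1.55×3.161^0.5 = 2.756.
Fraction of consumed A going to D: r_D/(r_D+r_U) = 0.2592.
C_D = 0.2592·C_{A0}·X = 0.2592×5.26×0.399 = 0.544 mol/L; Y_D = C_D/C_{A0} = 0.103.

0.103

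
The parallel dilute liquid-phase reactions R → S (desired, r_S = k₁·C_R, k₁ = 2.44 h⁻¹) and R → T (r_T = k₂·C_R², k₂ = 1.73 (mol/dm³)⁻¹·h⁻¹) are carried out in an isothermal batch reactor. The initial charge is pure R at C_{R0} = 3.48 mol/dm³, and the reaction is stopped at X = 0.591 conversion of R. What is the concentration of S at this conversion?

C_R = C_{R0}(1−X) = 1.423 mol/dm³.
Along a PFR/batch, dC_S/dC_R = −r_S/(r_S+r_T) = −k₁/(k₁+k₂·C_R).
Integrating from C_{R0} to C_R: C_S = (2.44/1.73)·ln[(2.44+1.73·3.48)/(2.44+1.73·1.42)] = 1.410·ln(8.460/4.902) = 0.7696 mol/dm³.

0.770 mol/dm³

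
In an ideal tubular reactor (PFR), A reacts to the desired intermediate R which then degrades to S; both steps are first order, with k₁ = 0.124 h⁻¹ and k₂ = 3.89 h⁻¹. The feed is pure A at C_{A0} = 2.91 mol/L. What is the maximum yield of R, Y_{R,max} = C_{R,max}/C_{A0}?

At the optimum, C_{R,max}/C_{A0} = (k₁/k₂)^[k₂/(k₂−k₁)].
= (0.124/3.89)^(3.89/(3.89−0.124)) = (0.03188)^(1.033) = 0.02846.

0.0285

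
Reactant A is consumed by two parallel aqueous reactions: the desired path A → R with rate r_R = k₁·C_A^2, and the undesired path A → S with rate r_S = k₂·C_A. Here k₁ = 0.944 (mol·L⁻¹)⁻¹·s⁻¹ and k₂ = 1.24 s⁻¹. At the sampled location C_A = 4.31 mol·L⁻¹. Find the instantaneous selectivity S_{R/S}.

S_{R/S} = r_R/r_S = (k₁·C_A^2)/(k₂·C_A) = (k₁/k₂)·C_A.
= (0.944×4.310^2) / (1.24×4.310) = 17.54/5.344 = 3.28.

3.28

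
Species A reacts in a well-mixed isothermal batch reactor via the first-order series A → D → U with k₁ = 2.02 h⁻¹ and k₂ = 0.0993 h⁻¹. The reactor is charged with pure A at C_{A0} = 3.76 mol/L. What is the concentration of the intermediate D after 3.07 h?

The intermediate concentration in a first-order A→B→C sequence is C_D = k₁C_{A0}(e^(−k₁t) − e^(−k₂t))/(k₂−k₁).
e^(−k₁t) = e^(−2.02×3.07) = e^(−6.201) = 0.002027; e^(−k₂t) = e^(−0.3049) = 0.7372.
C_D = 2.02×3.76/(0.0993−2.02) × (0.002027−0.7372) = (-3.954)×(-0.7352) = 2.907 mol/L.

2.91 mol/L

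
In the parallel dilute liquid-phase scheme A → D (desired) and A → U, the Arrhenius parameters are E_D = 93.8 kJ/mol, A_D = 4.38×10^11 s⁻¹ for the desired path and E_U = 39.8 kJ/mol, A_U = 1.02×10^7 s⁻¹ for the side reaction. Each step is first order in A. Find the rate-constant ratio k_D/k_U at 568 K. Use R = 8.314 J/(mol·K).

0.464

k_D/k_U = (A_D/A_U)·exp[−(E_D−E_U)/(RT)] = (A_D/A_U)·exp[(E_U−E_D)/(RT)].
(E_U−E_D)/(RT) = (39.8−93.8)×10³/(8.314×568) = -54000/4722 = -11.43.
k_D/k_U = (4.38×10^11/1.02×10^7)·exp(-11.43) = 42941 × 1.081×10^-5 = 0.464.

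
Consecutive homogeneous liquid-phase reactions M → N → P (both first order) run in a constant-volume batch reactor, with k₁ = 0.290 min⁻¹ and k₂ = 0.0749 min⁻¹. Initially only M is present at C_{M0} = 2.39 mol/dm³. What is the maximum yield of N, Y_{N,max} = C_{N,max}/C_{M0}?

For a first-order series the maximum intermediate yield is C_{N,max}/C_{M0} = (k₁/k₂)^[k₂/(k₂−k₁)].
= (0.290/0.0749)^(0.0749/(0.0749−0.290)) = (3.872)^(-0.3482) = 0.6241.

0.624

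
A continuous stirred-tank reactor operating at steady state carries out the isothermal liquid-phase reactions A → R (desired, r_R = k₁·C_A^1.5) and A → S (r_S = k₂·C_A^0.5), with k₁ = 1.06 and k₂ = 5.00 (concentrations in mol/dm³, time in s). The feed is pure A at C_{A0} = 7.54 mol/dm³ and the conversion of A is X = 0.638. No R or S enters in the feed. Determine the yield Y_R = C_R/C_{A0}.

0.234

Exit C_A = C_{A0}(1−X) = 7.54×0.362 = 2.729 mol/dm³.
A CSTR operates uniformly at the exit composition, giving r_R = 4.780 and r_S = 8.261 (each k·C_A^n at C_A = 2.729).
Fraction of consumed A going to R: r_R/(r_R+r_S) = 0.3665.
C_R = 0.3665·C_{A0}·X = 0.3665×7.54×0.638 = 1.76 mol/dm³; Y_R = C_R/C_{A0} = 0.234.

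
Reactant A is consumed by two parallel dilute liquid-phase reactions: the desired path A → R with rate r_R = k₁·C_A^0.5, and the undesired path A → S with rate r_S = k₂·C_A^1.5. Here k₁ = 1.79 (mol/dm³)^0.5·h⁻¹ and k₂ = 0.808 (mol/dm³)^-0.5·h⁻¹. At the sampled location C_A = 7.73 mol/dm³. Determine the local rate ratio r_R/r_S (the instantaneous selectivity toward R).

0.287

S_{R/S} = r_R/r_S = (k₁·C_A^0.5)/(k₂·C_A^1.5) = (k₁/k₂)·C_A⁻¹.
= (1.79×7.730^0.5) / (0.808×7.730^1.5) = 4.977/17.37 = 0.287.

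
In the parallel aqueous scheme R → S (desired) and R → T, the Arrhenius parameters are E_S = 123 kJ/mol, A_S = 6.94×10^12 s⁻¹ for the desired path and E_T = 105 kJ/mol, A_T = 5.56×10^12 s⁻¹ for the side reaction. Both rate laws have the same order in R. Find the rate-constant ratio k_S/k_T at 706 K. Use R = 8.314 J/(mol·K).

With equal orders, S_{S/T} = k_S/k_T = (A_S/A_T)·exp[(E_T−E_S)/(RT)].
(E_T−E_S)/(RT) = (105−123)×10³/(8.314×706) = -18000/5870 = -3.067.
k_S/k_T = (6.94×10^12/5.56×10^12)·exp(-3.067) = 1.248 × 0.04658 = 0.0581.

0.0581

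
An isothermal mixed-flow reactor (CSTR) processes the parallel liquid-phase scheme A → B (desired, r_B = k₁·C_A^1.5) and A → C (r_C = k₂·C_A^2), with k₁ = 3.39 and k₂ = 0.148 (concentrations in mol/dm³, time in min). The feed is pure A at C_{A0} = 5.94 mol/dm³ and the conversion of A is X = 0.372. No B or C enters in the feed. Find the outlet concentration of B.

2.04 mol/dm³

Exit C_A = C_{A0}(1−X) = 5.94×0.628 = 3.730 mol/dm³.
In a CSTR the entire volume is at exit conditions, so r_B = 3.39×3.730^1.5 = 24.42 and r_C = 0.148×3.730^2 = 2.059.
Fraction of consumed A going to B: r_B/(r_B+r_C) = 0.9222.
C_B = 0.9222·C_{A0}·X = 0.9222×5.94×0.372 = 2.04 mol/dm³.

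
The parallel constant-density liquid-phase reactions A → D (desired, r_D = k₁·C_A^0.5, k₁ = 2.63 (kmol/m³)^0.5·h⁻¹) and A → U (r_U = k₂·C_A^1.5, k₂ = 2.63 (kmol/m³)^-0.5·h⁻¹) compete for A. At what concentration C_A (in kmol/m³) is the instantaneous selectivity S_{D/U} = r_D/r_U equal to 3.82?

S_{D/U} = (k₁/k₂)·C_A⁻¹ ⇒ C_A = (S·k₂/k₁)^(-1).
= (3.82×2.63/2.63)^(-1) = (3.820)^(-1) = 0.262 kmol/m³.

0.262 kmol/m³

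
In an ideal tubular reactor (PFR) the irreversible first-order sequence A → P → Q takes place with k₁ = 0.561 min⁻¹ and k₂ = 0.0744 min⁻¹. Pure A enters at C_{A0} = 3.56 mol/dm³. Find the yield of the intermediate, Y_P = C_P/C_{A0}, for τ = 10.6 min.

For first-order series with pure A initially, C_P(τ) = k₁C_{A0}/(k₂−k₁)·(e^(−k₁τ) − e^(−k₂τ)).
e^(−k₁τ) = e^(−0.561×10.6) = e^(−5.947) = 0.002615; e^(−k₂τ) = e^(−0.7886) = 0.4545.
C_P = 0.561×3.56/(0.0744−0.561) × (0.002615−0.4545) = (-4.104)×(-0.4518) = 1.855 mol/dm³.
Y_P = C_P/C_{A0} = 1.855/3.56 = 0.521.

0.521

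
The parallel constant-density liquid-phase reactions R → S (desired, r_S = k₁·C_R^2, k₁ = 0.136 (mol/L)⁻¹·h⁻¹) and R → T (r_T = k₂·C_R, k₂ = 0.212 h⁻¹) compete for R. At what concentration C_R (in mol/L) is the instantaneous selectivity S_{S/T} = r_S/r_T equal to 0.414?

S_{S/T} = (k₁/k₂)·C_R ⇒ C_R = S·k₂/k₁.
= 0.414×0.212/0.136 = 0.645 mol/L.

0.645 mol/L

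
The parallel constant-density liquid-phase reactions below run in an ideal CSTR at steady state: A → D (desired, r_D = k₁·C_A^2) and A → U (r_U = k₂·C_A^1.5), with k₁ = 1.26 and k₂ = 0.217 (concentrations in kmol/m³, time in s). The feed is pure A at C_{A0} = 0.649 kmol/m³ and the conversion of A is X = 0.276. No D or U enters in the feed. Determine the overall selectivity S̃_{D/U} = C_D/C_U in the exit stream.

Exit C_A = C_{A0}(1−X) = 0.649×0.724 = 0.4699 kmol/m³.
A CSTR operates uniformly at the exit composition, giving r_D = 0.2782 and r_U = 0.06989 (each k·C_A^n at C_A = 0.4699).
Overall selectivity = C_D/C_U = r_Dτ/(r_Uτ) = r_D/r_U = 3.98.

3.98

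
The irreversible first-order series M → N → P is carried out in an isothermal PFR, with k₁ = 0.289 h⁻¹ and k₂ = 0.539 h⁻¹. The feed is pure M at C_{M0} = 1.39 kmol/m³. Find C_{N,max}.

Evaluating C_N at τ_opt = ln(k₂/k₁)/(k₂−k₁) gives C_{N,max}/C_{M0} = (k₁/k₂)^[k₂/(k₂−k₁)].
= (0.289/0.539)^(0.539/(0.539−0.289)) = (0.5362)^(2.156) = 0.2608.
C_{N,max} = 0.2608×1.39 = 0.363 kmol/m³.

0.363 kmol/m³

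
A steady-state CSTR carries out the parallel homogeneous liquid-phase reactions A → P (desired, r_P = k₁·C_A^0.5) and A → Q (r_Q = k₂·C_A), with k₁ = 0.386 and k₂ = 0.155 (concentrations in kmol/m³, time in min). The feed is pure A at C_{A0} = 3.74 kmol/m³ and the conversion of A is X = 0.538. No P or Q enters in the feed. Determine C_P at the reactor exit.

1.32 kmol/m³

Exit C_A = C_{A0}(1−X) = 3.74×0.462 = 1.728 kmol/m³.
Rates in a CSTR are evaluated at the outlet concentration: r_P = 0.386×1.728^0.5 = 0.5074, r_Q = 0.155×1.728 = 0.2678.
Fraction of consumed A going to P: r_P/(r_P+r_Q) = 0.6545.
C_P = 0.6545·C_{A0}·X = 0.6545×3.74×0.538 = 1.32 kmol/m³.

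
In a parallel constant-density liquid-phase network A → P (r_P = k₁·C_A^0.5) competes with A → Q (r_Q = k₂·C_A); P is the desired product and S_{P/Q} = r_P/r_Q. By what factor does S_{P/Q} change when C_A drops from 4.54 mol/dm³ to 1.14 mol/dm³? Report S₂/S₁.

S_{P/Q} = (k₁/k₂)·C_A^-0.5, so S₂/S₁ = (C_{A,2}/C_{A,1})^-0.5.
= (1.14/4.54)^(-0.5) = (0.2511)^(-0.5) = 2.00.

2.00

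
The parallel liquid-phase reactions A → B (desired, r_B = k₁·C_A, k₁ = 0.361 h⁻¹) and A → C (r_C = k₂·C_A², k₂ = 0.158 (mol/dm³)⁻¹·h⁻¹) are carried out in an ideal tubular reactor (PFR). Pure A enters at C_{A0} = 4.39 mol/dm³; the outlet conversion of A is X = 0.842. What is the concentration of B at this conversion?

C_A = C_{A0}(1−X) = 0.6936 mol/dm³.
Along a PFR/batch, dC_B/dC_A = −r_B/(r_B+r_C) = −k₁/(k₁+k₂·C_A).
Integrating from C_{A0} to C_A: C_B = (0.361/0.158)·ln[(0.361+0.158·4.39)/(0.361+0.158·0.694)] = 2.285·ln(1.055/0.4706) = 1.844 mol/dm³.

1.84 mol/dm³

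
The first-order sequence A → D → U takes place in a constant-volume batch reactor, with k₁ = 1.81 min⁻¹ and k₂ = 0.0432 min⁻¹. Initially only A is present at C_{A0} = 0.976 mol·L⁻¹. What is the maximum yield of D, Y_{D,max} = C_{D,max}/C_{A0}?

Evaluating C_D at t_opt = ln(k₂/k₁)/(k₂−k₁) gives C_{D,max}/C_{A0} = (k₁/k₂)^[k₂/(k₂−k₁)].
= (1.81/0.0432)^(0.0432/(0.0432−1.81)) = (41.90)^(-0.02445) = 0.9127.

0.913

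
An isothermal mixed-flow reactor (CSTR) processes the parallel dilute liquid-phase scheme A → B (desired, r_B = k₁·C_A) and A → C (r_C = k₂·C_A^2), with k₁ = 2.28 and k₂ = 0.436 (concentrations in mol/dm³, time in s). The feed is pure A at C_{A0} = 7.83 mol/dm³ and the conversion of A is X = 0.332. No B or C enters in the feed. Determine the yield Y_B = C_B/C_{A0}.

0.166

Exit C_A = C_{A0}(1−X) = 7.83×0.668 = 5.230 mol/dm³.
Rates in a CSTR are evaluated at the outlet concentration: r_B = 2.28×5.230 = 11.93, r_C = 0.436×5.230^2 = 11.93.
Fraction of consumed A going to B: r_B/(r_B+r_C) = 0.4999.
C_B = 0.4999·C_{A0}·X = 0.4999×7.83×0.332 = 1.30 mol/dm³; Y_B = C_B/C_{A0} = 0.166.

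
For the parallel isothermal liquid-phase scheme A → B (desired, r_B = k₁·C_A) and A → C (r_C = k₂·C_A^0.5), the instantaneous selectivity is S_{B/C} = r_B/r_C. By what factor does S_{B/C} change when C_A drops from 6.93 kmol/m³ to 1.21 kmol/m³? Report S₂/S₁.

0.418

S_{B/C} = (k₁/k₂)·C_A^0.5, so S₂/S₁ = (C_{A,2}/C_{A,1})^0.5.
= (1.21/6.93)^0.5 = (0.1746)^0.5 = 0.418.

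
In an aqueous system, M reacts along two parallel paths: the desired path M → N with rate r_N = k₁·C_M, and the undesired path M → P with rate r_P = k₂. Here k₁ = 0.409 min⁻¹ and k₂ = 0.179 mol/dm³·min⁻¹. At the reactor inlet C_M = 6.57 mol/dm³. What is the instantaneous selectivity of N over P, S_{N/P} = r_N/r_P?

15.0

S_{N/P} = r_N/r_P = (k₁·C_M)/(k₂) = (k₁/k₂)·C_M.
= (0.409×6.570) / (0.179) = 2.687/0.1790 = 15.0.
Since the desired path is higher order in M, keeping C_M high (PFR or concentrated feed) favours N.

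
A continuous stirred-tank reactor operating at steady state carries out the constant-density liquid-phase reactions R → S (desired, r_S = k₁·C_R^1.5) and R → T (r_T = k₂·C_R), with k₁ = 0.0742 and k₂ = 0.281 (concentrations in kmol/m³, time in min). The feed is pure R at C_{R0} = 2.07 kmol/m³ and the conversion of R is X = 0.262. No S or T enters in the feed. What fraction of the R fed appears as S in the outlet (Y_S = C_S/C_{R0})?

Exit C_R = C_{R0}(1−X) = 2.07×0.738 = 1.528 kmol/m³.
In a CSTR the entire volume is at exit conditions, so r_S = 0.0742×1.528^1.5 = 0.1401 and r_T = 0.281×1.528 = 0.4293.
Fraction of consumed R going to S: r_S/(r_S+r_T) = 0.2461.
C_S = 0.2461·C_{R0}·X = 0.2461×2.07×0.262 = 0.133 kmol/m³; Y_S = C_S/C_{R0} = 0.0645.

0.0645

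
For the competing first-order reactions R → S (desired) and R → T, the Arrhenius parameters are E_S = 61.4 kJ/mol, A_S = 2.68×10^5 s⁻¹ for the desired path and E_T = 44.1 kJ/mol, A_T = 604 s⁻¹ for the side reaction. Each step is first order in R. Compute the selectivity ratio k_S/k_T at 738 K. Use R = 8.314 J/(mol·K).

26.5

Since both paths have the same order in R, the concentration cancels and S_{S/T} = k_S/k_T = (A_S/A_T)·exp[(E_T−E_S)/(RT)].
(E_T−E_S)/(RT) = (44.1−61.4)×10³/(8.314×738) = -17300/6136 = -2.820.
k_S/k_T = (2.68×10^5/604)·exp(-2.820) = 443.7 × 0.05963 = 26.5.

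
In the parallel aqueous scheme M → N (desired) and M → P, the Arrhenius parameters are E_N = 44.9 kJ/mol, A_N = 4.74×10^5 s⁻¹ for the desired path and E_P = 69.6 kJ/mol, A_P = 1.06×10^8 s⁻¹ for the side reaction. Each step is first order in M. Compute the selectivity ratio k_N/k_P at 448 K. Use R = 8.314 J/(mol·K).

Since both paths have the same order in M, the concentration cancels and S_{N/P} = k_N/k_P = (A_N/A_P)·exp[(E_P−E_N)/(RT)].
(E_P−E_N)/(RT) = (69.6−44.9)×10³/(8.314×448) = 24700/3725 = 6.631.
k_N/k_P = (4.74×10^5/1.06×10^8)·exp(6.631) = 0.004472 × 758.6 = 3.39.

3.39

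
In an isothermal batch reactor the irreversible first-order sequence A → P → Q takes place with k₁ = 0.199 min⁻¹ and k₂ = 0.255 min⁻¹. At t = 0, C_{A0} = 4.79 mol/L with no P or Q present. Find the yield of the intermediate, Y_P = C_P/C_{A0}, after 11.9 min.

Solving the coupled first-order balances gives C_P(t) = [k₁/(k₂−k₁)]·C_{A0}·(e^(−k₁t) − e^(−k₂t)).
e^(−k₁t) = e^(−0.199×11.9) = e^(−2.368) = 0.09366; e^(−k₂t) = e^(−3.034) = 0.04810.
C_P = 0.199×4.79/(0.255−0.199) × (0.09366−0.04810) = 17.02×0.04556 = 0.7755 mol/L.
Y_P = C_P/C_{A0} = 0.7755/4.79 = 0.162.

0.162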